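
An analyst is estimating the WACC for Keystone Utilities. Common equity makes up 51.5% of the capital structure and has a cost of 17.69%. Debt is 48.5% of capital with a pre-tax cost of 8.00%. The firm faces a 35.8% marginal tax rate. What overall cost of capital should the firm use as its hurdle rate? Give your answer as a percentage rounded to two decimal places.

11.60%

After-tax cost of debt = 8% × (1 − 35.8%) = 5.1360%.
WACC = 0.515 × 17.6900% + 0.485 × 5.1360% = 11.6013%.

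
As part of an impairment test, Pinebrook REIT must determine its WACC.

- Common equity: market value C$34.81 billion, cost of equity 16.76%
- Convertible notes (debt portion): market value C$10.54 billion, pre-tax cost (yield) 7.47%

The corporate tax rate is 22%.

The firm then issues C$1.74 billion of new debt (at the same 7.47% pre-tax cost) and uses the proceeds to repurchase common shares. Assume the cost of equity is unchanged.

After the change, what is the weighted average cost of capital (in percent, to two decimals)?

After the change:
Total capital V = 33.07 + 12.28 = 45.35.
Equity: weight = 33.07/45.35 = 0.7292; cost = 16.76%.
Convertible notes (debt portion): weight = 12.28/45.35 = 0.2708; after-tax cost = 7.47% × (1 − 22%) = 5.8266%.
WACC = 0.7292 × 16.7600% + 0.2708 × 5.8266% = 13.7994%.

13.80%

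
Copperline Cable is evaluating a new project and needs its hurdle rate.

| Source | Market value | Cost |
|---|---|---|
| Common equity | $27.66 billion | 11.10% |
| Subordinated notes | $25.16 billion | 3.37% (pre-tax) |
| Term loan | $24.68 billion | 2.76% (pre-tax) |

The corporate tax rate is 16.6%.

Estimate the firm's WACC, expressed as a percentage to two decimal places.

Total capital V = 27.66 + 25.16 + 24.68 = 77.5.
Equity: weight = 27.66/77.5 = 0.3569; cost = 11.1%.
Subordinated notes: weight = 25.16/77.5 = 0.3246; after-tax cost = 3.37% × (1 − 16.6%) = 2.8106%.
Term loan: weight = 24.68/77.5 = 0.3185; after-tax cost = 2.76% × (1 − 16.6%) = 2.3018%.
WACC = 0.3569 × 11.1000% + 0.3246 × 2.8106% + 0.3185 × 2.3018% = 5.6071%.

5.61%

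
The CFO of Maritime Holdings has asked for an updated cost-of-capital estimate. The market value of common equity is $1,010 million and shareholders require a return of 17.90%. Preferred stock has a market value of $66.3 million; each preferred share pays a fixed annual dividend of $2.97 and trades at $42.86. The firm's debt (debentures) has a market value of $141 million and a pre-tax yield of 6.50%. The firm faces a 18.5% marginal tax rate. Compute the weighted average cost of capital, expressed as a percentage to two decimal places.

15.84%

Cost of preferred: Rp = 2.97 / 42.86 = 6.9295%.
Total capital V = 1010 + 66.3 + 141 = 1217.3.
Equity: weight = 1010/1217.3 = 0.8297; cost = 17.9%.
Preferred: weight = 66.3/1217.3 = 0.0545; cost = 6.9295%.
Debentures: weight = 141/1217.3 = 0.1158; after-tax cost = 6.5% × (1 − 18.5%) = 5.2975%.
WACC = 0.8297 × 17.9000% + 0.0545 × 6.9295% + 0.1158 × 5.2975% = 15.8427%.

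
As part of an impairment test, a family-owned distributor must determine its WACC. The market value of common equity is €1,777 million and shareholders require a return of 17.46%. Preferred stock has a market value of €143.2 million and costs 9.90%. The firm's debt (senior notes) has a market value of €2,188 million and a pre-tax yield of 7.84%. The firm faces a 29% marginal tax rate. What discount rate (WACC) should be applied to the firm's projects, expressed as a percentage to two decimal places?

Total capital V = 1777 + 143.2 + 2188 = 4108.2.
Equity: weight = 1777/4108.2 = 0.4325; cost = 17.46%.
Preferred: weight = 143.2/4108.2 = 0.0349; cost = 9.9%.
Senior notes: weight = 2188/4108.2 = 0.5326; after-tax cost = 7.84% × (1 − 29%) = 5.5664%.
WACC = 0.4325 × 17.4600% + 0.0349 × 9.9000% + 0.5326 × 5.5664% = 10.8620%.

10.86%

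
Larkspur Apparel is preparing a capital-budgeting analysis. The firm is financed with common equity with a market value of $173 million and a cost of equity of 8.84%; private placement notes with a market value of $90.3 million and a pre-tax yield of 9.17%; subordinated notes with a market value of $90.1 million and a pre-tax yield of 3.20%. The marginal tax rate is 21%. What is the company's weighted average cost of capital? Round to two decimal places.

Total capital V = 173 + 90.3 + 90.1 = 353.4.
Equity: weight = 173/353.4 = 0.4895; cost = 8.84%.
Private placement notes: weight = 90.3/353.4 = 0.2555; after-tax cost = 9.17% × (1 − 21%) = 7.2443%.
Subordinated notes: weight = 90.1/353.4 = 0.2550; after-tax cost = 3.2% × (1 − 21%) = 2.5280%.
WACC = 0.4895 × 8.8400% + 0.2555 × 7.2443% + 0.2550 × 2.5280% = 6.8230%.

6.82%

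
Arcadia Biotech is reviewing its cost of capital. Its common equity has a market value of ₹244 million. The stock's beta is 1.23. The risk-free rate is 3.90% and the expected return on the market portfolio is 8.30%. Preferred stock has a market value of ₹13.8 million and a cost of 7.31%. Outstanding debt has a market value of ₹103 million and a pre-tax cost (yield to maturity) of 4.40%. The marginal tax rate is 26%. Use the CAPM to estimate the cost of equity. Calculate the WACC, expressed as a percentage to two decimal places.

Market risk premium = 8.3% − 3.9% = 4.4%.
Cost of equity via CAPM: Re = 3.9% + 1.23 × 4.4% = 9.3120%.
Total capital V = 244 + 13.8 + 103 = 360.8.
Equity: weight = 244/360.8 = 0.6763; cost = 9.312%.
Preferred: weight = 13.8/360.8 = 0.0382; cost = 7.31%.
Debt: weight = 103/360.8 = 0.2855; after-tax cost = 4.4% × (1 − 26%) = 3.2560%.
WACC = 0.6763 × 9.3120% + 0.0382 × 7.3100% + 0.2855 × 3.2560% = 7.5066%.

7.51%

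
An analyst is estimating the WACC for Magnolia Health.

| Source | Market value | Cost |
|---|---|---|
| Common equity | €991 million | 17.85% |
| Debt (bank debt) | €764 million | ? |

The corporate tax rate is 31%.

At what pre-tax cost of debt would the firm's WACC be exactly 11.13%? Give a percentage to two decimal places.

Total capital V = 991 + 764 = 1755.
Equity weight = 991/1755 = 0.5647.
Bank debt weight = 764/1755 = 0.4353.
Equity contribution = 0.5647 × 17.85% = 10.0794%.
Remaining for debt = 11.13% − 10.0794% = 1.0506%.
Rd × (1 − 31%) × 0.4353 = 1.0506%  ⇒  Rd = 3.4976%.

3.50%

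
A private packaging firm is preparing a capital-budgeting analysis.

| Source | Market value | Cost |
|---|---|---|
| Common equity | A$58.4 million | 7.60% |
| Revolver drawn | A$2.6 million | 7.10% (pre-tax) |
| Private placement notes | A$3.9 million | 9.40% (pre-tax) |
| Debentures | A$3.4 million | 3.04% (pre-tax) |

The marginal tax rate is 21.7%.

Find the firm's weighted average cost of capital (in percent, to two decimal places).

7.25%

Total capital V = 58.4 + 2.6 + 3.9 + 3.4 = 68.3.
Equity: weight = 58.4/68.3 = 0.8551; cost = 7.6%.
Revolver drawn: weight = 2.6/68.3 = 0.0381; after-tax cost = 7.1% × (1 − 21.7%) = 5.5593%.
Private placement notes: weight = 3.9/68.3 = 0.0571; after-tax cost = 9.4% × (1 − 21.7%) = 7.3602%.
Debentures: weight = 3.4/68.3 = 0.0498; after-tax cost = 3.04% × (1 − 21.7%) = 2.3803%.
WACC = 0.8551 × 7.6000% + 0.0381 × 5.5593% + 0.0571 × 7.3602% + 0.0498 × 2.3803% = 7.2488%.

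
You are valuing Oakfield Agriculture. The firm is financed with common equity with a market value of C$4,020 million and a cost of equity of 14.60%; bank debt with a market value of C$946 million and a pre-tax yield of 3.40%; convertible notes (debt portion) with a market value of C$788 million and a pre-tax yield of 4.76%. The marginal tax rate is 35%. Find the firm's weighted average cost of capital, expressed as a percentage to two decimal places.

Total capital V = 4020 + 946 + 788 = 5754.
Equity: weight = 4020/5754 = 0.6986; cost = 14.6%.
Bank debt: weight = 946/5754 = 0.1644; after-tax cost = 3.4% × (1 − 35%) = 2.2100%.
Convertible notes (debt portion): weight = 788/5754 = 0.1369; after-tax cost = 4.76% × (1 − 35%) = 3.0940%.
WACC = 0.6986 × 14.6000% + 0.1644 × 2.2100% + 0.1369 × 3.0940% = 10.9873%.

10.99%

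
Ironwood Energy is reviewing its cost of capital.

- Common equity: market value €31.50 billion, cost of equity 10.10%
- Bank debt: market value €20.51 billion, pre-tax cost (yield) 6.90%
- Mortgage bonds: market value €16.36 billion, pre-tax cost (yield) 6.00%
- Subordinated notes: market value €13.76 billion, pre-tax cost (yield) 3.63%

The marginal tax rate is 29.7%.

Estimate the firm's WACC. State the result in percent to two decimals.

Total capital V = 31.5 + 20.51 + 16.36 + 13.76 = 82.13.
Equity: weight = 31.5/82.13 = 0.3835; cost = 10.1%.
Bank debt: weight = 20.51/82.13 = 0.2497; after-tax cost = 6.9% × (1 − 29.7%) = 4.8507%.
Mortgage bonds: weight = 16.36/82.13 = 0.1992; after-tax cost = 6% × (1 − 29.7%) = 4.2180%.
Subordinated notes: weight = 13.76/82.13 = 0.1675; after-tax cost = 3.63% × (1 − 29.7%) = 2.5519%.
WACC = 0.3835 × 10.1000% + 0.2497 × 4.8507% + 0.1992 × 4.2180% + 0.1675 × 2.5519% = 6.3528%.

6.35%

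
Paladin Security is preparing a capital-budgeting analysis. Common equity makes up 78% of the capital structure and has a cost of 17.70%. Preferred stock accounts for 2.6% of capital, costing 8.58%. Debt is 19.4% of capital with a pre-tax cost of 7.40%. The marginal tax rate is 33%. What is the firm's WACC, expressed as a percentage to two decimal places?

After-tax cost of debt = 7.4% × (1 − 33%) = 4.9580%.
WACC = 0.780 × 17.7000% + 0.026 × 8.5800% + 0.194 × 4.9580% = 14.9909%.

14.99%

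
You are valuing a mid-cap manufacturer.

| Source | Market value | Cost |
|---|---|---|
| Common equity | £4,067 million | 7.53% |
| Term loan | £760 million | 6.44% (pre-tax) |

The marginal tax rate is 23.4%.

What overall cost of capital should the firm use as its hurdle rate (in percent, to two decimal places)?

Total capital V = 4067 + 760 = 4827.
Equity: weight = 4067/4827 = 0.8426; cost = 7.53%.
Term loan: weight = 760/4827 = 0.1574; after-tax cost = 6.44% × (1 − 23.4%) = 4.9330%.
WACC = 0.8426 × 7.5300% + 0.1574 × 4.9330% = 7.1211%.

7.12%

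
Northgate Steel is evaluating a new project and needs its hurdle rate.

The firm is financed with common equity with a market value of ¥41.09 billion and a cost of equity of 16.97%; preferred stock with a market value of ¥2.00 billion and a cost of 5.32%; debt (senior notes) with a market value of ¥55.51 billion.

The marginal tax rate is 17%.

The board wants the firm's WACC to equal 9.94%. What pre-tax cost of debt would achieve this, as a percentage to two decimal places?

5.91%

Total capital V = 41.09 + 2 + 55.51 = 98.6.
Equity weight = 41.09/98.6 = 0.4167.
Preferred weight = 2/98.6 = 0.0203.
Senior notes weight = 55.51/98.6 = 0.5630.
Equity contribution = 0.4167 × 16.97% = 7.0720%.
Preferred contribution = 0.0203 × 5.32% = 0.1079%.
Remaining for debt = 9.94% − 7.1799% = 2.7601%.
Rd × (1 − 17%) × 0.5630 = 2.7601%  ⇒  Rd = 5.9068%.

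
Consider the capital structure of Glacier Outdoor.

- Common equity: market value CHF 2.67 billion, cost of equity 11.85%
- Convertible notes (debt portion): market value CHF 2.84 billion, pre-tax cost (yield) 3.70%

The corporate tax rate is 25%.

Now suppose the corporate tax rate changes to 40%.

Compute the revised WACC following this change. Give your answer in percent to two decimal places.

After the change:
Total capital V = 2.67 + 2.84 = 5.51.
Equity: weight = 2.67/5.51 = 0.4846; cost = 11.85%.
Convertible notes (debt portion): weight = 2.84/5.51 = 0.5154; after-tax cost = 3.7% × (1 − 40%) = 2.2200%.
WACC = 0.4846 × 11.8500% + 0.5154 × 2.2200% = 6.8864%.

6.89%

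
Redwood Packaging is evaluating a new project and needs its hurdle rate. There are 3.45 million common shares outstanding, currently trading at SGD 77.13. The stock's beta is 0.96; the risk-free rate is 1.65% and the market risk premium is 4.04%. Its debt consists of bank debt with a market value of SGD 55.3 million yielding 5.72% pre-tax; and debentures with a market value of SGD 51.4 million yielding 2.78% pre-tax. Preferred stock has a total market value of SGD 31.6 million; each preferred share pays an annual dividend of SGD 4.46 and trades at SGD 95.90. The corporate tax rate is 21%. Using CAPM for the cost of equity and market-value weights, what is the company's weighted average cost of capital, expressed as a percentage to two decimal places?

4.90%

Cost of equity via CAPM: Re = 1.65% + 0.96 × 4.04% = 5.5284%.
Cost of preferred: Rp = 4.46 / 95.9 = 4.6507%.
Market value of equity E = 77.13 × 3.45m = 266.0985m.
Total capital V = 266.0985 + 31.6 + 55.3 + 51.4 = 404.3985.
Equity: weight = 266.0985/404.3985 = 0.6580; cost = 5.5284%.
Preferred: weight = 31.6/404.3985 = 0.0781; cost = 4.6507%.
Bank debt: weight = 55.3/404.3985 = 0.1367; after-tax cost = 5.72% × (1 − 21%) = 4.5188%.
Debentures: weight = 51.4/404.3985 = 0.1271; after-tax cost = 2.78% × (1 − 21%) = 2.1962%.
WACC = 0.6580 × 5.5284% + 0.0781 × 4.6507% + 0.1367 × 4.5188% + 0.1271 × 2.1962% = 4.8982%.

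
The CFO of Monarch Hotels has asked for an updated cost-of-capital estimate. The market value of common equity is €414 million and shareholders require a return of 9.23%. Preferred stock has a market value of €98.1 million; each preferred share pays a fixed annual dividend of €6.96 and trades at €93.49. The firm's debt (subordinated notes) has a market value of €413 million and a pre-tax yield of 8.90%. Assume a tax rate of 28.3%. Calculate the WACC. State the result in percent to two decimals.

Cost of preferred: Rp = 6.96 / 93.49 = 7.4446%.
Total capital V = 414 + 98.1 + 413 = 925.1.
Equity: weight = 414/925.1 = 0.4475; cost = 9.23%.
Preferred: weight = 98.1/925.1 = 0.1060; cost = 7.4446%.
Subordinated notes: weight = 413/925.1 = 0.4464; after-tax cost = 8.9% × (1 − 28.3%) = 6.3813%.
WACC = 0.4475 × 9.2300% + 0.1060 × 7.4446% + 0.4464 × 6.3813% = 7.7689%.

7.77%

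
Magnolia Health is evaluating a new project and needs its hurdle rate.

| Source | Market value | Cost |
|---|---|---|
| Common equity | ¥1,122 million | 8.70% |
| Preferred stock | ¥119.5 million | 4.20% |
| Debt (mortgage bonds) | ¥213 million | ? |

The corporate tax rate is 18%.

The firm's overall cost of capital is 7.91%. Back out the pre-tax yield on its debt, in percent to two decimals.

7.11%

Total capital V = 1122 + 119.5 + 213 = 1454.5.
Equity weight = 1122/1454.5 = 0.7714.
Preferred weight = 119.5/1454.5 = 0.0822.
Mortgage bonds weight = 213/1454.5 = 0.1464.
Equity contribution = 0.7714 × 8.7% = 6.7112%.
Preferred contribution = 0.0822 × 4.2% = 0.3451%.
Remaining for debt = 7.91% − 7.0562% = 0.8538%.
Rd × (1 − 18%) × 0.1464 = 0.8538%  ⇒  Rd = 7.1098%.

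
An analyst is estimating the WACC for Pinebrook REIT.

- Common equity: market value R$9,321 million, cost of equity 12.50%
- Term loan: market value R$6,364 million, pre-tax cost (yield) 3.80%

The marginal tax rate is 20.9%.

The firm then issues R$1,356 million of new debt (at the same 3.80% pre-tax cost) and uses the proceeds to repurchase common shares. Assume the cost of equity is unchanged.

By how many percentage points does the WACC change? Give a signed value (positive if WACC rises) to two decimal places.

-0.82 pp

Current WACC:
Total capital V = 9321 + 6364 = 15685.
Equity: weight = 9321/15685 = 0.5943; cost = 12.5%.
Term loan: weight = 6364/15685 = 0.4057; after-tax cost = 3.8% × (1 − 20.9%) = 3.0058%.
WACC = 0.5943 × 12.5000% + 0.4057 × 3.0058% = 8.6478%.
After the change:
Total capital V = 7965 + 7720 = 15685.
Equity: weight = 7965/15685 = 0.5078; cost = 12.5%.
Term loan: weight = 7720/15685 = 0.4922; after-tax cost = 3.8% × (1 − 20.9%) = 3.0058%.
WACC = 0.5078 × 12.5000% + 0.4922 × 3.0058% = 7.8270%.
Change in WACC = 7.8270% − 8.6478% = -0.8208 pp.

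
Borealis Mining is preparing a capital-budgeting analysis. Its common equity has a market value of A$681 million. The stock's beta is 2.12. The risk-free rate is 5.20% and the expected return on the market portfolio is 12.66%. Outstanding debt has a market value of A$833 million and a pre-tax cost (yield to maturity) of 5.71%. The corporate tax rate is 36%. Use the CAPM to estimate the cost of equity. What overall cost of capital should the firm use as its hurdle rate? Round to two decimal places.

Market risk premium = 12.66% − 5.2% = 7.46%.
Cost of equity via CAPM: Re = 5.2% + 2.12 × 7.46% = 21.0152%.
Total capital V = 681 + 833 = 1514.
Equity: weight = 681/1514 = 0.4498; cost = 21.0152%.
Debt: weight = 833/1514 = 0.5502; after-tax cost = 5.71% × (1 − 36%) = 3.6544%.
WACC = 0.4498 × 21.0152% + 0.5502 × 3.6544% = 11.4633%.

11.46%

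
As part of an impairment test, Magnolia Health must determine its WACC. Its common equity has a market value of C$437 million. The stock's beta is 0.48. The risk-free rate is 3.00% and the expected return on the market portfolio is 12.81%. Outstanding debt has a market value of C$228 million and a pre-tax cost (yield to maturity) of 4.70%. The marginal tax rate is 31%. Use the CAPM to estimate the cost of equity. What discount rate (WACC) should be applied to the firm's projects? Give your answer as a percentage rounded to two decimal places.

Market risk premium = 12.81% − 3.0% = 9.81%.
Cost of equity via CAPM: Re = 3.0% + 0.48 × 9.81% = 7.7088%.
Total capital V = 437 + 228 = 665.
Equity: weight = 437/665 = 0.6571; cost = 7.7088%.
Debt: weight = 228/665 = 0.3429; after-tax cost = 4.7% × (1 − 31%) = 3.2430%.
WACC = 0.6571 × 7.7088% + 0.3429 × 3.2430% = 6.1777%.

6.18%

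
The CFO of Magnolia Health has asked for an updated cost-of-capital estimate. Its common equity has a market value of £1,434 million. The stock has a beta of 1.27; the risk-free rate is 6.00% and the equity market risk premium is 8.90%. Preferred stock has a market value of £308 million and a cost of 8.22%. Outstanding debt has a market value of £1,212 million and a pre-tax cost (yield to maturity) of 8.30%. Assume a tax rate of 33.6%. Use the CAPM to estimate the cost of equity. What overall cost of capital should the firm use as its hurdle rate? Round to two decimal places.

Cost of equity via CAPM: Re = 6.0% + 1.27 × 8.9% = 17.3030%.
Total capital V = 1434 + 308 + 1212 = 2954.
Equity: weight = 1434/2954 = 0.4854; cost = 17.303%.
Preferred: weight = 308/2954 = 0.1043; cost = 8.22%.
Debt: weight = 1212/2954 = 0.4103; after-tax cost = 8.3% × (1 − 33.6%) = 5.5112%.
WACC = 0.4854 × 17.3030% + 0.1043 × 8.2200% + 0.4103 × 5.5112% = 11.5179%.

11.52%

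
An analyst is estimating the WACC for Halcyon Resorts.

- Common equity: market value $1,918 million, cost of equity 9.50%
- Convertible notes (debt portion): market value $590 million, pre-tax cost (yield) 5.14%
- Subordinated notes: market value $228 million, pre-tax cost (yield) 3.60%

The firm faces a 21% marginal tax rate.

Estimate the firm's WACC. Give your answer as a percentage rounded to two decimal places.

Total capital V = 1918 + 590 + 228 = 2736.
Equity: weight = 1918/2736 = 0.7010; cost = 9.5%.
Convertible notes (debt portion): weight = 590/2736 = 0.2156; after-tax cost = 5.14% × (1 − 21%) = 4.0606%.
Subordinated notes: weight = 228/2736 = 0.0833; after-tax cost = 3.6% × (1 − 21%) = 2.8440%.
WACC = 0.7010 × 9.5000% + 0.2156 × 4.0606% + 0.0833 × 2.8440% = 7.7724%.

7.77%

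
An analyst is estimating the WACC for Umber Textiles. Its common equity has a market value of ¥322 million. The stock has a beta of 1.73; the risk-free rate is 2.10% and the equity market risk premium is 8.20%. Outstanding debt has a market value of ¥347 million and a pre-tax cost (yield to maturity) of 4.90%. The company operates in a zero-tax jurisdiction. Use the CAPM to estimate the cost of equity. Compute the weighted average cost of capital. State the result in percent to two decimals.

Cost of equity via CAPM: Re = 2.1% + 1.73 × 8.2% = 16.2860%.
Total capital V = 322 + 347 = 669.
Equity: weight = 322/669 = 0.4813; cost = 16.286%.
Debt: weight = 347/669 = 0.5187; after-tax cost = 4.9% × (1 − 0%) = 4.9000%.
WACC = 0.4813 × 16.2860% + 0.5187 × 4.9000% = 10.3803%.

10.38%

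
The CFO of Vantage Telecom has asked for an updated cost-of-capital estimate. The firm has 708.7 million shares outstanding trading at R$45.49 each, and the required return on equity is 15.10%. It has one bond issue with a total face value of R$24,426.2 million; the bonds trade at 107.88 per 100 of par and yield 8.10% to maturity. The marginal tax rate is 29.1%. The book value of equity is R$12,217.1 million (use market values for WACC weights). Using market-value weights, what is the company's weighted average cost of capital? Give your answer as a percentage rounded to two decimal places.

Market value of equity E = 45.49 × 708.7m = 32238.763m. Market value of debt D = 24426.2m × 107.88/100 = 26350.98456m.
Total capital V = 32238.763 + 26350.98456 = 58589.74756.
Equity: weight = 32238.763/58589.74756 = 0.5502; cost = 15.1%.
Bonds outstanding: weight = 26350.98456/58589.74756 = 0.4498; after-tax cost = 8.1% × (1 − 29.1%) = 5.7429%.
WACC = 0.5502 × 15.1000% + 0.4498 × 5.7429% = 10.8916%.

10.89%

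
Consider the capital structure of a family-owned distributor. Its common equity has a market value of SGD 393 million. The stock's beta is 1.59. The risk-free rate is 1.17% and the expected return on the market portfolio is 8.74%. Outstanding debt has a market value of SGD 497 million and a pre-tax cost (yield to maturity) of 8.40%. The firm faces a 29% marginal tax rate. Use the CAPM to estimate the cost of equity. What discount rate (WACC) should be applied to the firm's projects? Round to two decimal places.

9.16%

Market risk premium = 8.74% − 1.17% = 7.57%.
Cost of equity via CAPM: Re = 1.17% + 1.59 × 7.57% = 13.2063%.
Total capital V = 393 + 497 = 890.
Equity: weight = 393/890 = 0.4416; cost = 13.2063%.
Debt: weight = 497/890 = 0.5584; after-tax cost = 8.4% × (1 − 29%) = 5.9640%.
WACC = 0.4416 × 13.2063% + 0.5584 × 5.9640% = 9.1620%.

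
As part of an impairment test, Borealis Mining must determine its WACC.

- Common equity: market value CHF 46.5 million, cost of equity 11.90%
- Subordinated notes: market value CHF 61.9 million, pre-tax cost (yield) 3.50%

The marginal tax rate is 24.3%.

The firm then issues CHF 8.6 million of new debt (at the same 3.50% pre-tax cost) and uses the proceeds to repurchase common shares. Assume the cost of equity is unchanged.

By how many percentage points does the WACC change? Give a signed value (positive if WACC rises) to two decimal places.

Current WACC:
Total capital V = 46.5 + 61.9 = 108.4.
Equity: weight = 46.5/108.4 = 0.4290; cost = 11.9%.
Subordinated notes: weight = 61.9/108.4 = 0.5710; after-tax cost = 3.5% × (1 − 24.3%) = 2.6495%.
WACC = 0.4290 × 11.9000% + 0.5710 × 2.6495% = 6.6177%.
After the change:
Total capital V = 37.9 + 70.5 = 108.4.
Equity: weight = 37.9/108.4 = 0.3496; cost = 11.9%.
Subordinated notes: weight = 70.5/108.4 = 0.6504; after-tax cost = 3.5% × (1 − 24.3%) = 2.6495%.
WACC = 0.3496 × 11.9000% + 0.6504 × 2.6495% = 5.8838%.
Change in WACC = 5.8838% − 6.6177% = -0.7339 pp.

-0.73 pp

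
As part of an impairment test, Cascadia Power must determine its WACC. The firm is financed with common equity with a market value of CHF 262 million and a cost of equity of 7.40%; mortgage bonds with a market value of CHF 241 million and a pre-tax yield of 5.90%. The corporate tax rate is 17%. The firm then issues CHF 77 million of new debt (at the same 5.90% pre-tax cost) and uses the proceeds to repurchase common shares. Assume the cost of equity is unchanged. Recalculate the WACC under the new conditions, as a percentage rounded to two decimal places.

After the change:
Total capital V = 185 + 318 = 503.
Equity: weight = 185/503 = 0.3678; cost = 7.4%.
Mortgage bonds: weight = 318/503 = 0.6322; after-tax cost = 5.9% × (1 − 17%) = 4.8970%.
WACC = 0.3678 × 7.4000% + 0.6322 × 4.8970% = 5.8176%.

5.82%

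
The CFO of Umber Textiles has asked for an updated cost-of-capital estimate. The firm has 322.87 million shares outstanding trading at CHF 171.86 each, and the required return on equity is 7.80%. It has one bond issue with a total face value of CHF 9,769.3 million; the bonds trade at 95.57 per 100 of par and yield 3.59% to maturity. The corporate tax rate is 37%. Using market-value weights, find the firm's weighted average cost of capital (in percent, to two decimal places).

Market value of equity E = 171.86 × 322.87m = 55488.4382m. Market value of debt D = 9769.3m × 95.57/100 = 9336.52001m.
Total capital V = 55488.4382 + 9336.52001 = 64824.95821.
Equity: weight = 55488.4382/64824.95821 = 0.8560; cost = 7.8%.
Bonds outstanding: weight = 9336.52001/64824.95821 = 0.1440; after-tax cost = 3.59% × (1 − 37%) = 2.2617%.
WACC = 0.8560 × 7.8000% + 0.1440 × 2.2617% = 7.0023%.

7.00%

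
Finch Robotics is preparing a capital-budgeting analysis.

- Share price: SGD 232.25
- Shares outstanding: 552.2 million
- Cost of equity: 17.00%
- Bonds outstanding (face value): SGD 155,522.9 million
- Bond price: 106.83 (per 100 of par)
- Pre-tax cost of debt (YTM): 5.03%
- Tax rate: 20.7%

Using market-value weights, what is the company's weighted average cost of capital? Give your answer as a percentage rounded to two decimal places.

Market value of equity E = 232.25 × 552.2m = 128248.45m. Market value of debt D = 155522.9m × 106.83/100 = 166145.11407m.
Total capital V = 128248.45 + 166145.11407 = 294393.56407.
Equity: weight = 128248.45/294393.56407 = 0.4356; cost = 17%.
Bonds outstanding: weight = 166145.11407/294393.56407 = 0.5644; after-tax cost = 5.03% × (1 − 20.7%) = 3.9888%.
WACC = 0.4356 × 17.0000% + 0.5644 × 3.9888% = 9.6569%.

9.66%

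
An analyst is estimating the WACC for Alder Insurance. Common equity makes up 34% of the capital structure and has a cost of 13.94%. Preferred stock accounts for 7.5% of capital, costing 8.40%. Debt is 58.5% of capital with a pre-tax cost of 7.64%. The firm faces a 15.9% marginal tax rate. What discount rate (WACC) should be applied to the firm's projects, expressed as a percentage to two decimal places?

After-tax cost of debt = 7.64% × (1 − 15.9%) = 6.4252%.
WACC = 0.340 × 13.9400% + 0.075 × 8.4000% + 0.585 × 6.4252% = 9.1284%.

9.13%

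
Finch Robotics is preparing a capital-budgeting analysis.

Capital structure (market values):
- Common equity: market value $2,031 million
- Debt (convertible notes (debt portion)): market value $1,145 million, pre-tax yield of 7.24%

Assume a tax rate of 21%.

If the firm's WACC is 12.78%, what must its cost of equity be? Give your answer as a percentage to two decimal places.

Total capital V = 2031 + 1145 = 3176.
Equity weight = 2031/3176 = 0.6395.
Convertible notes (debt portion) weight = 1145/3176 = 0.3605.
Debt contribution = 0.3605 × 7.24% × (1 − 21%) = 2.0620%.
Required equity contribution = 12.78% − 2.0620% = 10.7180%.
Re = 10.7180% / 0.6395 = 16.7604%.

16.76%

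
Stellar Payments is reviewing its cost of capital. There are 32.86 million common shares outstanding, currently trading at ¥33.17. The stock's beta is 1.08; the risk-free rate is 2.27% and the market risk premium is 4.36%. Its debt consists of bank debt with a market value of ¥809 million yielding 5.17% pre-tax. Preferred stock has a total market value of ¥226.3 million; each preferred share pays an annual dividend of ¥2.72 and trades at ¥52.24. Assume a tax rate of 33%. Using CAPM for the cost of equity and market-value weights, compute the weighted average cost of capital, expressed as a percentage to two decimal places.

5.45%

Cost of equity via CAPM: Re = 2.27% + 1.08 × 4.36% = 6.9788%.
Cost of preferred: Rp = 2.72 / 52.24 = 5.2067%.
Market value of equity E = 33.17 × 32.86m = 1089.9662m.
Total capital V = 1089.9662 + 226.3 + 809 = 2125.2662.
Equity: weight = 1089.9662/2125.2662 = 0.5129; cost = 6.9788%.
Preferred: weight = 226.3/2125.2662 = 0.1065; cost = 5.2067%.
Bank debt: weight = 809/2125.2662 = 0.3807; after-tax cost = 5.17% × (1 − 33%) = 3.4639%.
WACC = 0.5129 × 6.9788% + 0.1065 × 5.2067% + 0.3807 × 3.4639% = 5.4521%.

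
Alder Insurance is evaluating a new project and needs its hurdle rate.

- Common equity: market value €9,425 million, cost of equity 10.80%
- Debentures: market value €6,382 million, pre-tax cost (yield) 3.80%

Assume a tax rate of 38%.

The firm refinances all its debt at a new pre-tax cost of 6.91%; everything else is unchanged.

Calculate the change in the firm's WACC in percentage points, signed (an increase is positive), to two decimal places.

Current WACC:
Total capital V = 9425 + 6382 = 15807.
Equity: weight = 9425/15807 = 0.5963; cost = 10.8%.
Debentures: weight = 6382/15807 = 0.4037; after-tax cost = 3.8% × (1 − 38%) = 2.3560%.
WACC = 0.5963 × 10.8000% + 0.4037 × 2.3560% = 7.3908%.
After the change:
Total capital V = 9425 + 6382 = 15807.
Equity: weight = 9425/15807 = 0.5963; cost = 10.8%.
Debentures: weight = 6382/15807 = 0.4037; after-tax cost = 6.91% × (1 − 38%) = 4.2842%.
WACC = 0.5963 × 10.8000% + 0.4037 × 4.2842% = 8.1693%.
Change in WACC = 8.1693% − 7.3908% = 0.7785 pp.

+0.78 pp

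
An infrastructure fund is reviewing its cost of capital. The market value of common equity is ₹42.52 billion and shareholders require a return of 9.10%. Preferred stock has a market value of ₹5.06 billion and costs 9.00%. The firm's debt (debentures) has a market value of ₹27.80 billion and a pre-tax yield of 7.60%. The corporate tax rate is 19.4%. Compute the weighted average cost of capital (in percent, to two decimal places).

Total capital V = 42.52 + 5.06 + 27.8 = 75.38.
Equity: weight = 42.52/75.38 = 0.5641; cost = 9.1%.
Preferred: weight = 5.06/75.38 = 0.0671; cost = 9%.
Debentures: weight = 27.8/75.38 = 0.3688; after-tax cost = 7.6% × (1 − 19.4%) = 6.1256%.
WACC = 0.5641 × 9.1000% + 0.0671 × 9.0000% + 0.3688 × 6.1256% = 7.9963%.

8.00%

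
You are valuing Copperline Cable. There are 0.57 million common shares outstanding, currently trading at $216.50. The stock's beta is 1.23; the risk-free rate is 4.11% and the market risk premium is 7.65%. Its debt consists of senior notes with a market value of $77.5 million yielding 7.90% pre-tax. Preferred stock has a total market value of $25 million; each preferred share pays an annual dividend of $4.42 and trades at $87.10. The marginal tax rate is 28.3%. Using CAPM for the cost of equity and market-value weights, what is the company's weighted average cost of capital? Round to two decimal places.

9.89%

Cost of equity via CAPM: Re = 4.11% + 1.23 × 7.65% = 13.5195%.
Cost of preferred: Rp = 4.42 / 87.1 = 5.0746%.
Market value of equity E = 216.5 × 0.57m = 123.405m.
Total capital V = 123.405 + 25 + 77.5 = 225.905.
Equity: weight = 123.405/225.905 = 0.5463; cost = 13.5195%.
Preferred: weight = 25/225.905 = 0.1107; cost = 5.0746%.
Senior notes: weight = 77.5/225.905 = 0.3431; after-tax cost = 7.9% × (1 − 28.3%) = 5.6643%.
WACC = 0.5463 × 13.5195% + 0.1107 × 5.0746% + 0.3431 × 5.6643% = 9.8901%.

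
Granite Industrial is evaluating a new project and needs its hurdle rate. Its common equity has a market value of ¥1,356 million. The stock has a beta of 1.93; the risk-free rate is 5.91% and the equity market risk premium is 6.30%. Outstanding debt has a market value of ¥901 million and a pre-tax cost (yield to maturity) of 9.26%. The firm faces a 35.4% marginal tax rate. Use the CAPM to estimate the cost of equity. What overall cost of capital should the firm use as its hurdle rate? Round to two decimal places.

13.24%

Cost of equity via CAPM: Re = 5.91% + 1.93 × 6.3% = 18.0690%.
Total capital V = 1356 + 901 = 2257.
Equity: weight = 1356/2257 = 0.6008; cost = 18.069%.
Debt: weight = 901/2257 = 0.3992; after-tax cost = 9.26% × (1 − 35.4%) = 5.9820%.
WACC = 0.6008 × 18.0690% + 0.3992 × 5.9820% = 13.2438%.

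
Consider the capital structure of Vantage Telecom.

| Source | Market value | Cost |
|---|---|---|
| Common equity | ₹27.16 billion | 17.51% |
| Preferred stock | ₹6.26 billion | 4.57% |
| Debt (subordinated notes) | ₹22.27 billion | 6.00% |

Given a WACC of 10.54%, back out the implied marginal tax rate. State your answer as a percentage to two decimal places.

Total capital V = 27.16 + 6.26 + 22.27 = 55.69.
Equity weight = 27.16/55.69 = 0.4877.
Preferred weight = 6.26/55.69 = 0.1124.
Subordinated notes weight = 22.27/55.69 = 0.3999.
Equity contribution = 0.4877 × 17.51% = 8.5396%.
Preferred contribution = 0.1124 × 4.57% = 0.5137%.
Debt contribution must be 10.54% − 9.0533% = 1.4867%.
0.3999 × 6% × (1 − T) = 1.4867%  ⇒  (1 − T) = 0.6196.
T = 38.0386%.

38.04%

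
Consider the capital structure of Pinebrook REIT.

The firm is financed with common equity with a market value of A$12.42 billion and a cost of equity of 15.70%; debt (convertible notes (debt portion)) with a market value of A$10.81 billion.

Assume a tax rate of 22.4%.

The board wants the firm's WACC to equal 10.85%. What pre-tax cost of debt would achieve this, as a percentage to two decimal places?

Total capital V = 12.42 + 10.81 = 23.23.
Equity weight = 12.42/23.23 = 0.5347.
Convertible notes (debt portion) weight = 10.81/23.23 = 0.4653.
Equity contribution = 0.5347 × 15.7% = 8.3941%.
Remaining for debt = 10.85% − 8.3941% = 2.4559%.
Rd × (1 − 22.4%) × 0.4653 = 2.4559%  ⇒  Rd = 6.8011%.

6.80%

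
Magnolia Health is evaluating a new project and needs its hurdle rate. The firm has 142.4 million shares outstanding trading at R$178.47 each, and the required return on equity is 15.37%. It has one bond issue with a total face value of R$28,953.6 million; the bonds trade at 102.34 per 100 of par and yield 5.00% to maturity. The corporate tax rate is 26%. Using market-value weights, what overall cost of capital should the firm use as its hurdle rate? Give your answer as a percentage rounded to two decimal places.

9.09%

Market value of equity E = 178.47 × 142.4m = 25414.128m. Market value of debt D = 28953.6m × 102.34/100 = 29631.11424m.
Total capital V = 25414.128 + 29631.11424 = 55045.24224.
Equity: weight = 25414.128/55045.24224 = 0.4617; cost = 15.37%.
Bonds outstanding: weight = 29631.11424/55045.24224 = 0.5383; after-tax cost = 5% × (1 − 26%) = 3.7000%.
WACC = 0.4617 × 15.3700% + 0.5383 × 3.7000% = 9.0880%.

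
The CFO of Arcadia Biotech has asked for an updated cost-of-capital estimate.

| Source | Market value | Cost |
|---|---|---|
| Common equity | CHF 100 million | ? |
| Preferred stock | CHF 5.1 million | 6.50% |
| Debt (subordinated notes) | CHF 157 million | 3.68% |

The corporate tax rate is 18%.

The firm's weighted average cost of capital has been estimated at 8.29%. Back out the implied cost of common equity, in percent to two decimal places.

Total capital V = 100 + 5.1 + 157 = 262.1.
Equity weight = 100/262.1 = 0.3815.
Preferred weight = 5.1/262.1 = 0.0195.
Subordinated notes weight = 157/262.1 = 0.5990.
Debt contribution = 0.5990 × 3.68% × (1 − 18%) = 1.8076%.
Preferred contribution = 0.0195 × 6.5% = 0.1265%.
Required equity contribution = 8.29% − 1.9340% = 6.3560%.
Re = 6.3560% / 0.3815 = 16.6590%.

16.66%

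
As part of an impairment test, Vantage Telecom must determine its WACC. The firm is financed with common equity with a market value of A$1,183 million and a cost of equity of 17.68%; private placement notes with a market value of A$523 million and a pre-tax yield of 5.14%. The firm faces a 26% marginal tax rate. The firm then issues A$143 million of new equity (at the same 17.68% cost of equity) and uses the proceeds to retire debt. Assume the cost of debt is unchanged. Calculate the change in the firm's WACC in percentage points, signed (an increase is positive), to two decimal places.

Current WACC:
Total capital V = 1183 + 523 = 1706.
Equity: weight = 1183/1706 = 0.6934; cost = 17.68%.
Private placement notes: weight = 523/1706 = 0.3066; after-tax cost = 5.14% × (1 − 26%) = 3.8036%.
WACC = 0.6934 × 17.6800% + 0.3066 × 3.8036% = 13.4260%.
After the change:
Total capital V = 1326 + 380 = 1706.
Equity: weight = 1326/1706 = 0.7773; cost = 17.68%.
Private placement notes: weight = 380/1706 = 0.2227; after-tax cost = 5.14% × (1 − 26%) = 3.8036%.
WACC = 0.7773 × 17.6800% + 0.2227 × 3.8036% = 14.5891%.
Change in WACC = 14.5891% − 13.4260% = 1.1631 pp.

+1.16 pp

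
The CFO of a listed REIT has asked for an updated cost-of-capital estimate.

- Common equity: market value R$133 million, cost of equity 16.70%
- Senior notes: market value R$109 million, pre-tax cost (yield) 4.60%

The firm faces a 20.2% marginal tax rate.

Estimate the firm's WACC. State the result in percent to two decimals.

Total capital V = 133 + 109 = 242.
Equity: weight = 133/242 = 0.5496; cost = 16.7%.
Senior notes: weight = 109/242 = 0.4504; after-tax cost = 4.6% × (1 − 20.2%) = 3.6708%.
WACC = 0.5496 × 16.7000% + 0.4504 × 3.6708% = 10.8315%.

10.83%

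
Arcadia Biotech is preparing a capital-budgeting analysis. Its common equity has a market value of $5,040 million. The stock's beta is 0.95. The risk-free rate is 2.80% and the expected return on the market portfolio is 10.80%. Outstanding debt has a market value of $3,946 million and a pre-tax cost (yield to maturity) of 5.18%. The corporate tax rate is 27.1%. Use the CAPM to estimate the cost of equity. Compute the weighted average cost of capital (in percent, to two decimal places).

Market risk premium = 10.8% − 2.8% = 8.0%.
Cost of equity via CAPM: Re = 2.8% + 0.95 × 8.0% = 10.4000%.
Total capital V = 5040 + 3946 = 8986.
Equity: weight = 5040/8986 = 0.5609; cost = 10.4%.
Debt: weight = 3946/8986 = 0.4391; after-tax cost = 5.18% × (1 − 27.1%) = 3.7762%.
WACC = 0.5609 × 10.4000% + 0.4391 × 3.7762% = 7.4913%.

7.49%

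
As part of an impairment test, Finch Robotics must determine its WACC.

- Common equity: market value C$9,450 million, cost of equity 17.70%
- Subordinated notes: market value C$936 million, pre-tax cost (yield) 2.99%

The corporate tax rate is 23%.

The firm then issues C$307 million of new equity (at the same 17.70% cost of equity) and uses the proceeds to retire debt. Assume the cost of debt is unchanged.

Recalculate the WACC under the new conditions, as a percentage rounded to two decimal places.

After the change:
Total capital V = 9757 + 629 = 10386.
Equity: weight = 9757/10386 = 0.9394; cost = 17.7%.
Subordinated notes: weight = 629/10386 = 0.0606; after-tax cost = 2.99% × (1 − 23%) = 2.3023%.
WACC = 0.9394 × 17.7000% + 0.0606 × 2.3023% = 16.7675%.

16.77%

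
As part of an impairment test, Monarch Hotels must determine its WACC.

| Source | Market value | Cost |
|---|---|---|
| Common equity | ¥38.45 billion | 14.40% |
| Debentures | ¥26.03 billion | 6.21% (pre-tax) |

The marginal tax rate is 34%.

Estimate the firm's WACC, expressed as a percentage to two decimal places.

Total capital V = 38.45 + 26.03 = 64.48.
Equity: weight = 38.45/64.48 = 0.5963; cost = 14.4%.
Debentures: weight = 26.03/64.48 = 0.4037; after-tax cost = 6.21% × (1 − 34%) = 4.0986%.
WACC = 0.5963 × 14.4000% + 0.4037 × 4.0986% = 10.2414%.

10.24%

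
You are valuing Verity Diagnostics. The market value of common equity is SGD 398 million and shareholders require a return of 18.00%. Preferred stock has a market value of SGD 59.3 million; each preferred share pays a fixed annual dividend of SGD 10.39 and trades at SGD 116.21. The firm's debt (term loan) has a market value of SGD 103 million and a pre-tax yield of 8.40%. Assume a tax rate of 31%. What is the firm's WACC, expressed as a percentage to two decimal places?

Cost of preferred: Rp = 10.39 / 116.21 = 8.9407%.
Total capital V = 398 + 59.3 + 103 = 560.3.
Equity: weight = 398/560.3 = 0.7103; cost = 18%.
Preferred: weight = 59.3/560.3 = 0.1058; cost = 8.9407%.
Term loan: weight = 103/560.3 = 0.1838; after-tax cost = 8.4% × (1 − 31%) = 5.7960%.
WACC = 0.7103 × 18.0000% + 0.1058 × 8.9407% + 0.1838 × 5.7960% = 14.7977%.

14.80%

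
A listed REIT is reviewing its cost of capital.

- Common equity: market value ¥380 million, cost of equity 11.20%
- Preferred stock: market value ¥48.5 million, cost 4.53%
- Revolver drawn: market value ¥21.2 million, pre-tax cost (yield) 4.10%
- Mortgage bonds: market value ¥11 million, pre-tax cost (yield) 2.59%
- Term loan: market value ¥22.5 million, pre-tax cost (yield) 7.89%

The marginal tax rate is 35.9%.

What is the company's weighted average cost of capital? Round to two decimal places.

9.65%

Total capital V = 380 + 48.5 + 21.2 + 11 + 22.5 = 483.2.
Equity: weight = 380/483.2 = 0.7864; cost = 11.2%.
Preferred: weight = 48.5/483.2 = 0.1004; cost = 4.53%.
Revolver drawn: weight = 21.2/483.2 = 0.0439; after-tax cost = 4.1% × (1 − 35.9%) = 2.6281%.
Mortgage bonds: weight = 11/483.2 = 0.0228; after-tax cost = 2.59% × (1 − 35.9%) = 1.6602%.
Term loan: weight = 22.5/483.2 = 0.0466; after-tax cost = 7.89% × (1 − 35.9%) = 5.0575%.
WACC = 0.7864 × 11.2000% + 0.1004 × 4.5300% + 0.0439 × 2.6281% + 0.0228 × 1.6602% + 0.0466 × 5.0575% = 9.6512%.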